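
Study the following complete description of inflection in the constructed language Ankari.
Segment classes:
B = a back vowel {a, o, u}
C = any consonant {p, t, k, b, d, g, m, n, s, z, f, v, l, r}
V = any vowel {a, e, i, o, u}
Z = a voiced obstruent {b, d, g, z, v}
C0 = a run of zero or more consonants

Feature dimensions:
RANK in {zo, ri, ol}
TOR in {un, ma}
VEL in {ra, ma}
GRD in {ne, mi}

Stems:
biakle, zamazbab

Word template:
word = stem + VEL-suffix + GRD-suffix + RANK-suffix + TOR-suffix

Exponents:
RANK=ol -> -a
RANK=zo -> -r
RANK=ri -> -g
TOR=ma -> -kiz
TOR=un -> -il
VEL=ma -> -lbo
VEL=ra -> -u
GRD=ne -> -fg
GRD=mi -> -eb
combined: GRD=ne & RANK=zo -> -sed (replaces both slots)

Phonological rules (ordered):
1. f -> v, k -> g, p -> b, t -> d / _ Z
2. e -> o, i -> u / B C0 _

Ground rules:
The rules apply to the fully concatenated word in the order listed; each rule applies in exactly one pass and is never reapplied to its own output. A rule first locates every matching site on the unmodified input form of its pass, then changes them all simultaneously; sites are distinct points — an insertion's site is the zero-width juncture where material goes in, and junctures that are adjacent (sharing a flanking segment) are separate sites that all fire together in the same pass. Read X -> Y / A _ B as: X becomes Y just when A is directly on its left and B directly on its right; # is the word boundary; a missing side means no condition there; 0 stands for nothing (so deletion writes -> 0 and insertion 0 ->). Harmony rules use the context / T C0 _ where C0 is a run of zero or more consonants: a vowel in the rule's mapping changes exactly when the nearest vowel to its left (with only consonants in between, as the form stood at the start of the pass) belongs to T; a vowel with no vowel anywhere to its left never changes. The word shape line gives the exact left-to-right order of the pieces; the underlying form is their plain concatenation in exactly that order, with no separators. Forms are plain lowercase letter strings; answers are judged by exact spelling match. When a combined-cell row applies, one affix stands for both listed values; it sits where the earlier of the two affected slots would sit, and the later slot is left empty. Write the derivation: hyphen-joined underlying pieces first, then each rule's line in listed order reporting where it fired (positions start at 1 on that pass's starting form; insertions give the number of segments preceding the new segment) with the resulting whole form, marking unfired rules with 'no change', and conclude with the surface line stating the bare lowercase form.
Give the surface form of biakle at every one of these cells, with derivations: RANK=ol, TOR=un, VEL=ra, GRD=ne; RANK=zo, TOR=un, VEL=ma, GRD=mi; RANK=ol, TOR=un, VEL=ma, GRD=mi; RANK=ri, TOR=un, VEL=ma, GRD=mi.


cell RANK=ol, TOR=un, VEL=ra, GRD=ne:
underlying: biakle-u-fg-a-il
1. f -> v, k -> g, p -> b, t -> d / _ Z: fires at position(s) 8: biakleuvgail
2. e -> o, i -> u / B C0 _: fires at position(s) 6, 11: biaklouvgaul
surface: biaklouvgaul

cell RANK=zo, TOR=un, VEL=ma, GRD=mi:
underlying: biakle-lbo-eb-r-il
1. f -> v, k -> g, p -> b, t -> d / _ Z: no change
2. e -> o, i -> u / B C0 _: fires at position(s) 6, 10: biaklolboobril
surface: biaklolboobril

cell RANK=ol, TOR=un, VEL=ma, GRD=mi:
underlying: biakle-lbo-eb-a-il
1. f -> v, k -> g, p -> b, t -> d / _ Z: no change
2. e -> o, i -> u / B C0 _: fires at position(s) 6, 10, 13: biaklolboobaul
surface: biaklolboobaul

cell RANK=ri, TOR=un, VEL=ma, GRD=mi:
underlying: biakle-lbo-eb-g-il
1. f -> v, k -> g, p -> b, t -> d / _ Z: no change
2. e -> o, i -> u / B C0 _: fires at position(s) 6, 10: biaklolboobgil
surface: biaklolboobgil


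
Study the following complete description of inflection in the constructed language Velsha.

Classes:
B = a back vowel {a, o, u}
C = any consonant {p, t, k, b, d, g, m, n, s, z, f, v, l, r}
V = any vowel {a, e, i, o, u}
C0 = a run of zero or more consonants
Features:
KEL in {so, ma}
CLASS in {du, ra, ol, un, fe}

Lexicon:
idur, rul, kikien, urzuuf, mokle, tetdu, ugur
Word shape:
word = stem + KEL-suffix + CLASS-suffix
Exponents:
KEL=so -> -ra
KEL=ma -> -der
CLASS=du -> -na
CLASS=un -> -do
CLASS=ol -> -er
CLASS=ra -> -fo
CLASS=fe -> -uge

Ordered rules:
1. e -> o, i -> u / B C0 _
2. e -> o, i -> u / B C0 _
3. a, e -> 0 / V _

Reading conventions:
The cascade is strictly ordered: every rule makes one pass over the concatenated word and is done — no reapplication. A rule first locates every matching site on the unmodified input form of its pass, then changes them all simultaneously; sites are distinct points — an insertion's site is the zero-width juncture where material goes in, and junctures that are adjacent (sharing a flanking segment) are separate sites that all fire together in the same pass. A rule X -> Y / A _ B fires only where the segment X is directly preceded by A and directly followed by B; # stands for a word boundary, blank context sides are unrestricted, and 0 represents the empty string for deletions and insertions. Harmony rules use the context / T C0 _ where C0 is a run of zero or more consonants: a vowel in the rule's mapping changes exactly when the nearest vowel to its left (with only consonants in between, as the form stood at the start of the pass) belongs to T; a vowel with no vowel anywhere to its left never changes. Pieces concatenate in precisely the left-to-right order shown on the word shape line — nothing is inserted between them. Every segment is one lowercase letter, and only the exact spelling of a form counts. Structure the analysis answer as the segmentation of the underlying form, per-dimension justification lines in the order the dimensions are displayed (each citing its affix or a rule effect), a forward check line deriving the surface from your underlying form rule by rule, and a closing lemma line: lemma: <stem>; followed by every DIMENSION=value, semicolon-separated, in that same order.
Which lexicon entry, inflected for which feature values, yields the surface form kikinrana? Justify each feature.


underlying: kikien-ra-na
KEL=so - signalled by the affix -ra
CLASS=du - signalled by the affix -na
check: kikienrana -> kikienrana -> kikienrana -> kikinrana
lemma: kikien; KEL=so; CLASS=du


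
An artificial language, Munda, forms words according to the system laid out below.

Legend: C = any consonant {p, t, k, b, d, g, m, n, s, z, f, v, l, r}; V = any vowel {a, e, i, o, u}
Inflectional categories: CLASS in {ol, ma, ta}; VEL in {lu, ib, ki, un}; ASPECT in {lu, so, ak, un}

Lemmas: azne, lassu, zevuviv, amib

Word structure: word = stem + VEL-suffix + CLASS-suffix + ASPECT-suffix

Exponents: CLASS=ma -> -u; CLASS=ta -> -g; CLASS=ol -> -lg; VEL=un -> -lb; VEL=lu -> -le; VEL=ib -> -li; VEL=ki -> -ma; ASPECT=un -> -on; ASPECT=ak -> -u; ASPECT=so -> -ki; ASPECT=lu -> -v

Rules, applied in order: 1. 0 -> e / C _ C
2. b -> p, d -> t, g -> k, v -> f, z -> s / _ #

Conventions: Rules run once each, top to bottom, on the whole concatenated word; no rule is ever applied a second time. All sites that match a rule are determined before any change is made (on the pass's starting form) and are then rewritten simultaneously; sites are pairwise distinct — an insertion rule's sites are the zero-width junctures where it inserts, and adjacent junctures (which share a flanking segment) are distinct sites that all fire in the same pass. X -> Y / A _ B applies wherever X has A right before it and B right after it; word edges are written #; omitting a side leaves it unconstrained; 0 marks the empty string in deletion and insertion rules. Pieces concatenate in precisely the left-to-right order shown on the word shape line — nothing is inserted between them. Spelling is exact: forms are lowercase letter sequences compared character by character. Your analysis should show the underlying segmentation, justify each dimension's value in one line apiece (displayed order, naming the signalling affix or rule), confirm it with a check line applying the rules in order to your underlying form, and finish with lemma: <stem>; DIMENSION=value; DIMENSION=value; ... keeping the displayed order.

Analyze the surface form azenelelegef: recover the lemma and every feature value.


underlying: azne-le-lg-v
CLASS=ol - signalled by the affix -lg
VEL=lu - signalled by the affix -le
ASPECT=lu - signalled by the affix -v
check: aznelelgv -> azenelelegev -> azenelelegef
lemma: azne; CLASS=ol; VEL=lu; ASPECT=lu


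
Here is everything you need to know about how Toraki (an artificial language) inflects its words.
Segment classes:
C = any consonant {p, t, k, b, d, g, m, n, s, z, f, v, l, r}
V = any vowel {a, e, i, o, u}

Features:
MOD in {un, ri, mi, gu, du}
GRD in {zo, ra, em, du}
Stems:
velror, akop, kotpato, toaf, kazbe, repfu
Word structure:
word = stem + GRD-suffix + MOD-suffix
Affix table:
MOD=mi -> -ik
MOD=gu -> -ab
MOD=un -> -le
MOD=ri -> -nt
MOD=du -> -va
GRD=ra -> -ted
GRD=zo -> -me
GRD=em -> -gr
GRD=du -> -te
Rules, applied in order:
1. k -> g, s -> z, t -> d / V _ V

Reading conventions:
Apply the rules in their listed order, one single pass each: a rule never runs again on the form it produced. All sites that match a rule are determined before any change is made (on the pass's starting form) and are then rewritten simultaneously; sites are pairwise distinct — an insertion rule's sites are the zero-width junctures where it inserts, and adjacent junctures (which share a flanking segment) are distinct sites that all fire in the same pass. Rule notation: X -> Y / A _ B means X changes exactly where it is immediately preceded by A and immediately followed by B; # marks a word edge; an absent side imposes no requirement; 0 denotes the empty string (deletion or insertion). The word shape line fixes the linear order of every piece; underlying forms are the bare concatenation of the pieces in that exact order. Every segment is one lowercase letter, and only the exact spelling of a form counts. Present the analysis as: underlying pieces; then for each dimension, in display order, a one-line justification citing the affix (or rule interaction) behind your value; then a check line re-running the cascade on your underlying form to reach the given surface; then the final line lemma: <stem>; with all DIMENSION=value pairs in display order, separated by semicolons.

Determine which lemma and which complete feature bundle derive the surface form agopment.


underlying: akop-me-nt
MOD=ri - signalled by the affix -nt
GRD=zo - signalled by the affix -me
check: akopment -> agopment
lemma: akop; MOD=ri; GRD=zo


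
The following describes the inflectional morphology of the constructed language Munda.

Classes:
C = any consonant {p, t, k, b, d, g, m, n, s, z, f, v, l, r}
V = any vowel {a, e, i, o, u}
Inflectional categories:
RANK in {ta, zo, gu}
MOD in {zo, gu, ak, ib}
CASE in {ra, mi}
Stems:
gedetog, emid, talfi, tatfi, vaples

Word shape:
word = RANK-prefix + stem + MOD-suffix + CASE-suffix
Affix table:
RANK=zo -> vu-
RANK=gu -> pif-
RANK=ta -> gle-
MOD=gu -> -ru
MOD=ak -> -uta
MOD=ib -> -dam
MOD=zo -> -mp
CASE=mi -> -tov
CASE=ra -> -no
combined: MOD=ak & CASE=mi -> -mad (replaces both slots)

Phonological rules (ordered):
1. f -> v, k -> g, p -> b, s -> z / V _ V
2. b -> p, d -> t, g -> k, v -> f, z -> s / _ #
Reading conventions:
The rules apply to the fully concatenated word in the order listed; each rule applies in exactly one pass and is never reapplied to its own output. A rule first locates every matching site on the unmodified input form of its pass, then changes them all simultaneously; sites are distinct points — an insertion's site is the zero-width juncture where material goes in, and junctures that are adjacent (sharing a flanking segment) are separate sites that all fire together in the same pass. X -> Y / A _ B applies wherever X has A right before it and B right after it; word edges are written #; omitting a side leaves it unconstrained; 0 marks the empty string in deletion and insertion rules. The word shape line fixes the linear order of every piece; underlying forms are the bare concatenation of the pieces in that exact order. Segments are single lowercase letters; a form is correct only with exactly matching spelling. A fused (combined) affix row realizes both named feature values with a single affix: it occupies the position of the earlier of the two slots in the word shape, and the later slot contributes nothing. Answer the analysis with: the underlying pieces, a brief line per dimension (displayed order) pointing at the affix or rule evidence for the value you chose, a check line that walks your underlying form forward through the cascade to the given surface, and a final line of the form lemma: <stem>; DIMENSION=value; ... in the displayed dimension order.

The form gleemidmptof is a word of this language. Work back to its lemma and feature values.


underlying: gle-emid-mp-tov
RANK=ta - signalled by the affix gle-
MOD=zo - signalled by the affix -mp
CASE=mi - signalled by the affix -tov
check: gleemidmptov -> gleemidmptov -> gleemidmptof
lemma: emid; RANK=ta; MOD=zo; CASE=mi


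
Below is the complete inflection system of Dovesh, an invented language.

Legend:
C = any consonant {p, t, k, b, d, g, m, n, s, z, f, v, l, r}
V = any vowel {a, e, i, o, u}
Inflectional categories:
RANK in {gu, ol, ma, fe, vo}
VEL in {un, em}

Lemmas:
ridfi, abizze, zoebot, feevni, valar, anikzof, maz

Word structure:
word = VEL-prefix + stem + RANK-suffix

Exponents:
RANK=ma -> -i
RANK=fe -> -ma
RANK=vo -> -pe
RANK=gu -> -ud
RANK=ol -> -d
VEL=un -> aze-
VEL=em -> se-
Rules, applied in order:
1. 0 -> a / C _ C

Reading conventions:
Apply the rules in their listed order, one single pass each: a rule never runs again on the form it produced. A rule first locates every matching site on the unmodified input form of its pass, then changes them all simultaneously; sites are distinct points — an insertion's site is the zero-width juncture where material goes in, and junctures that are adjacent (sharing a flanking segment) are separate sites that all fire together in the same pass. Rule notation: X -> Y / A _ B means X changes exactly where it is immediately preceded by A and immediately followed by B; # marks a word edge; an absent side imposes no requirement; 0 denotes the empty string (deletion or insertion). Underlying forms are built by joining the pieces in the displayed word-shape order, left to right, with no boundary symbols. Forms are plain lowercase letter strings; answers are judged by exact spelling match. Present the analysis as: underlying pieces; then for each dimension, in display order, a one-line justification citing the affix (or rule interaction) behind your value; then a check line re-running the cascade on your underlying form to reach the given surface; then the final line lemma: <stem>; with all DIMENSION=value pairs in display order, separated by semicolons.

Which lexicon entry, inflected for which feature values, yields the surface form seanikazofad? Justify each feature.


underlying: se-anikzof-d
RANK=ol - signalled by the affix -d
VEL=em - signalled by the affix se-
check: seanikzofd -> seanikazofad
lemma: anikzof; RANK=ol; VEL=em


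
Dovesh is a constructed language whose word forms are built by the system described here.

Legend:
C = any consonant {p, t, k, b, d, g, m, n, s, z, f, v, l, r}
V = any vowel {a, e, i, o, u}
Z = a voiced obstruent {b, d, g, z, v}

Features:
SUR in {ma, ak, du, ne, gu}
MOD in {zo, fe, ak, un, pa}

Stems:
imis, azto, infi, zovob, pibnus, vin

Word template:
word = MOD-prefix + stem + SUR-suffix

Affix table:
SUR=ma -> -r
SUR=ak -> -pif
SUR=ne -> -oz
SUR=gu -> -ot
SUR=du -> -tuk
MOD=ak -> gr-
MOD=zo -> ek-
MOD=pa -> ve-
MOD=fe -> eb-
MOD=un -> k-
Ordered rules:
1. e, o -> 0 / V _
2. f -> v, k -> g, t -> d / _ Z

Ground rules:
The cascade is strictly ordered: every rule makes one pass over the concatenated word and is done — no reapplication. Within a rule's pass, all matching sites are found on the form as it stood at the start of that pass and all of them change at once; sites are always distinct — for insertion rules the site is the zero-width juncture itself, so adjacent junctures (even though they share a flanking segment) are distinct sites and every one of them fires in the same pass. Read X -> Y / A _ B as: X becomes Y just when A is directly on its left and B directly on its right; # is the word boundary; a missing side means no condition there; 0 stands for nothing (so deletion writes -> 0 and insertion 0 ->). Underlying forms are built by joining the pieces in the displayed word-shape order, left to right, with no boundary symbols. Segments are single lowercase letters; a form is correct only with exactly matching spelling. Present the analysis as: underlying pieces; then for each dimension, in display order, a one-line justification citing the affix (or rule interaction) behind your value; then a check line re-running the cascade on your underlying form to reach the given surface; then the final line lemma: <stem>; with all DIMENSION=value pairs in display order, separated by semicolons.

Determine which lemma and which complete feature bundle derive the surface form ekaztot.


underlying: ek-azto-ot
SUR=gu - signalled by the affix -ot
MOD=zo - signalled by the affix ek-
check: ekaztoot -> ekaztot -> ekaztot
lemma: azto; SUR=gu; MOD=zo


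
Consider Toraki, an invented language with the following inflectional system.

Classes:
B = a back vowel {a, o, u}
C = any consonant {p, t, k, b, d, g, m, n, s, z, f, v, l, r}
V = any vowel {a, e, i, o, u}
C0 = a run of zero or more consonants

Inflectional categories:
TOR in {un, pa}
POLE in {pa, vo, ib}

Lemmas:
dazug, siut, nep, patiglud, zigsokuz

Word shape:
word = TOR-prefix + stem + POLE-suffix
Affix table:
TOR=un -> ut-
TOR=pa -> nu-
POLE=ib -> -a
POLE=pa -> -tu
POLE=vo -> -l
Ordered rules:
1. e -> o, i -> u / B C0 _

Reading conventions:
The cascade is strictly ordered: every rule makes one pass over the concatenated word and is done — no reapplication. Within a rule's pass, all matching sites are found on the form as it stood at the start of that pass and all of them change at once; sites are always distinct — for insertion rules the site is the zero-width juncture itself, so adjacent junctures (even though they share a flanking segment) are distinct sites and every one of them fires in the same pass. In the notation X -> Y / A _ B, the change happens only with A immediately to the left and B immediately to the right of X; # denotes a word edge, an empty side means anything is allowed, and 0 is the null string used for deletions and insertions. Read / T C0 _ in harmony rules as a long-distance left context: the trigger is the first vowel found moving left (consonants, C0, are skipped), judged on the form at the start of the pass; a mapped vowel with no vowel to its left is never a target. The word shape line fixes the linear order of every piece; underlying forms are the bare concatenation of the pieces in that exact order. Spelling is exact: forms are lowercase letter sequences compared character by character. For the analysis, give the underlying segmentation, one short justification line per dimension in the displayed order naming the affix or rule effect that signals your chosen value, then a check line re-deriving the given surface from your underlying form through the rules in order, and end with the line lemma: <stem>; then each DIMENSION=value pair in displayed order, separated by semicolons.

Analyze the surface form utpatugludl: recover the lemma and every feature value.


underlying: ut-patiglud-l
TOR=un - signalled by the affix ut-
POLE=vo - signalled by the affix -l
check: utpatigludl -> utpatugludl
lemma: patiglud; TOR=un; POLE=vo


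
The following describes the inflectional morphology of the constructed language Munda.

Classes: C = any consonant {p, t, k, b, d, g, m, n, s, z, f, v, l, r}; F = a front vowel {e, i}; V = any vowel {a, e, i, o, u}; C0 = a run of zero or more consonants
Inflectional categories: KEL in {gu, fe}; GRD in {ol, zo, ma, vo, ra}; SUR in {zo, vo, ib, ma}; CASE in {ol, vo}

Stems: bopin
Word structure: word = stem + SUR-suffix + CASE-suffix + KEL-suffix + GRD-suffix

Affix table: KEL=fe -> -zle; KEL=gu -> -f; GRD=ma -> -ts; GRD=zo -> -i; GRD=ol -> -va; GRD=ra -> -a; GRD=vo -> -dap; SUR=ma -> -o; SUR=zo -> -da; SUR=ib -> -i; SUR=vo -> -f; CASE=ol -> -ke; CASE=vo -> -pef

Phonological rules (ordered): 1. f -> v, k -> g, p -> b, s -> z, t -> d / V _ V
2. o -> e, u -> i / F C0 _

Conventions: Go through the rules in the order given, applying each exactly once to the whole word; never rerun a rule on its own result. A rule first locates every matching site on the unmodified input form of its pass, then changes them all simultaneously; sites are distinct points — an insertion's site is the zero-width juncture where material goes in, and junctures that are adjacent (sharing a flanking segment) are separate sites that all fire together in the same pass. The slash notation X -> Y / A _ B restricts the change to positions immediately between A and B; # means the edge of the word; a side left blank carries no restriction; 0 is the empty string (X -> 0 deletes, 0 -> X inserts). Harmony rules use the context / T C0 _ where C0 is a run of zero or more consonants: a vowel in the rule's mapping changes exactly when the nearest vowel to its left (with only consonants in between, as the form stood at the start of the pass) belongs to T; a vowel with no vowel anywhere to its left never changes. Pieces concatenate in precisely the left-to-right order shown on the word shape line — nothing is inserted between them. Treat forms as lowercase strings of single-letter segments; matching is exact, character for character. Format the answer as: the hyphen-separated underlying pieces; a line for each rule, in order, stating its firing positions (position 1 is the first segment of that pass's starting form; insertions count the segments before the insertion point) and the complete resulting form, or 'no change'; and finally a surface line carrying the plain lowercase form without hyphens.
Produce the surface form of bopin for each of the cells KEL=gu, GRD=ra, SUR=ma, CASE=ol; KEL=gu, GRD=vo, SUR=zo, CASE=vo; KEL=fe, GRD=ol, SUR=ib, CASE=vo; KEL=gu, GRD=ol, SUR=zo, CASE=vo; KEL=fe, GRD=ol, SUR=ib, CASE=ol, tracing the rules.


cell KEL=gu, GRD=ra, SUR=ma, CASE=ol:
underlying: bopin-o-ke-f-a
1. f -> v, k -> g, p -> b, s -> z, t -> d / V _ V: fires at position(s) 3, 7, 9: bobinogeva
2. o -> e, u -> i / F C0 _: fires at position(s) 6: bobinegeva
surface: bobinegeva

cell KEL=gu, GRD=vo, SUR=zo, CASE=vo:
underlying: bopin-da-pef-f-dap
1. f -> v, k -> g, p -> b, s -> z, t -> d / V _ V: fires at position(s) 3, 8: bobindabeffdap
2. o -> e, u -> i / F C0 _: no change
surface: bobindabeffdap

cell KEL=fe, GRD=ol, SUR=ib, CASE=vo:
underlying: bopin-i-pef-zle-va
1. f -> v, k -> g, p -> b, s -> z, t -> d / V _ V: fires at position(s) 3, 7: bobinibefzleva
2. o -> e, u -> i / F C0 _: no change
surface: bobinibefzleva

cell KEL=gu, GRD=ol, SUR=zo, CASE=vo:
underlying: bopin-da-pef-f-va
1. f -> v, k -> g, p -> b, s -> z, t -> d / V _ V: fires at position(s) 3, 8: bobindabeffva
2. o -> e, u -> i / F C0 _: no change
surface: bobindabeffva

cell KEL=fe, GRD=ol, SUR=ib, CASE=ol:
underlying: bopin-i-ke-zle-va
1. f -> v, k -> g, p -> b, s -> z, t -> d / V _ V: fires at position(s) 3, 7: bobinigezleva
2. o -> e, u -> i / F C0 _: no change
surface: bobinigezleva


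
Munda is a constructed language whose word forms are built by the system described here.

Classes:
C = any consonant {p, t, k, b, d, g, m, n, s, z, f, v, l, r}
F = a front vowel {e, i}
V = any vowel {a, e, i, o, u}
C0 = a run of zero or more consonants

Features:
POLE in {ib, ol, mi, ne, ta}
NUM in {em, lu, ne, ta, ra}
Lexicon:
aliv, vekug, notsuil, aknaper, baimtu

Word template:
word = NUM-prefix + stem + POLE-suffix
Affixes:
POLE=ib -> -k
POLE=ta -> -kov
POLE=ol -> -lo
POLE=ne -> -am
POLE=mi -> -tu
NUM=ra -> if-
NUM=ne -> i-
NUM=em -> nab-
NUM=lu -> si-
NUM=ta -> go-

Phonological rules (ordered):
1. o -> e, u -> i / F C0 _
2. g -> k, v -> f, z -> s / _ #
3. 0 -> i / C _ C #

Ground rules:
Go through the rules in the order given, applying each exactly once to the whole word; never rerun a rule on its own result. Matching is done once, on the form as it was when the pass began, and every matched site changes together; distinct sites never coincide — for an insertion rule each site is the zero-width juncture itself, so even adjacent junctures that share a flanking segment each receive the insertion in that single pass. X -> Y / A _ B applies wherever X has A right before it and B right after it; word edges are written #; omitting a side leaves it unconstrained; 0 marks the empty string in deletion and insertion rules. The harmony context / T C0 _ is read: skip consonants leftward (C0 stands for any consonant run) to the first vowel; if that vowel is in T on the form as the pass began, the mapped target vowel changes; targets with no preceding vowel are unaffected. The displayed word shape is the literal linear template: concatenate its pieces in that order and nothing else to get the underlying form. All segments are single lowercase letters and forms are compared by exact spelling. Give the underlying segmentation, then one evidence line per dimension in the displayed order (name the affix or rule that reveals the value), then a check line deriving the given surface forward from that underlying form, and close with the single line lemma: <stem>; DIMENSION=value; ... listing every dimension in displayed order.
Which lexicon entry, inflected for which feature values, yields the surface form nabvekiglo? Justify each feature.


underlying: nab-vekug-lo
POLE=ol - signalled by the affix -lo
NUM=em - signalled by the affix nab-
check: nabvekuglo -> nabvekiglo -> nabvekiglo -> nabvekiglo
lemma: vekug; POLE=ol; NUM=em


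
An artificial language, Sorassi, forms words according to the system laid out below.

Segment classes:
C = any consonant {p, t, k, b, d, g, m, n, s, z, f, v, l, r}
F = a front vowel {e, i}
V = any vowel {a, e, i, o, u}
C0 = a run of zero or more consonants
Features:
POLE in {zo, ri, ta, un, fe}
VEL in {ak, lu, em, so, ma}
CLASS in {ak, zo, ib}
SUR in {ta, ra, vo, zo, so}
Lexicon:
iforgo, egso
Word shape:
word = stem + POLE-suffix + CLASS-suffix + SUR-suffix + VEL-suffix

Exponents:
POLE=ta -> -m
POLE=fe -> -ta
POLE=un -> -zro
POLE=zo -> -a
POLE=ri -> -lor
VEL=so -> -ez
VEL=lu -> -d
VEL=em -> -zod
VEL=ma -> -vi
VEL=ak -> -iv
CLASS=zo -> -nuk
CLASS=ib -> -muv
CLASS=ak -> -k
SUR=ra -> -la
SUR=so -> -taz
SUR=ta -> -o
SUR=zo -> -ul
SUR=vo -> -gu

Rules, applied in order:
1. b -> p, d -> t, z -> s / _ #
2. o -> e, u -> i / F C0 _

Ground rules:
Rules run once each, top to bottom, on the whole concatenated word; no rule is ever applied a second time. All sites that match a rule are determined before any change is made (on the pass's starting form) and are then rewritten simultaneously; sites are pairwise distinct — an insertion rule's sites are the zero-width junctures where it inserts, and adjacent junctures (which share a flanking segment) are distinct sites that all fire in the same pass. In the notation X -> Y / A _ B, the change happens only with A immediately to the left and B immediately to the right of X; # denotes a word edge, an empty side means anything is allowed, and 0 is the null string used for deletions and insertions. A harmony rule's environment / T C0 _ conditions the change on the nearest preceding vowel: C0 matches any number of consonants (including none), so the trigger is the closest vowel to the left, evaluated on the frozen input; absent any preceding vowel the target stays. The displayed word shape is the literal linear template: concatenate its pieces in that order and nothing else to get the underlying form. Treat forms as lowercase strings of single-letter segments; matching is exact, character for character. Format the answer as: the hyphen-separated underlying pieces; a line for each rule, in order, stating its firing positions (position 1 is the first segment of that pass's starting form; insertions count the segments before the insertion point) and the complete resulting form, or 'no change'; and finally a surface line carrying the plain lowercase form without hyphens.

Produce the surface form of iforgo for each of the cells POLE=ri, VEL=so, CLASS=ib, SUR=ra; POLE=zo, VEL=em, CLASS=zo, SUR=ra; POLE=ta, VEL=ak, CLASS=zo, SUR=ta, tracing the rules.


cell POLE=ri, VEL=so, CLASS=ib, SUR=ra:
underlying: iforgo-lor-muv-la-ez
1. b -> p, d -> t, z -> s / _ #: fires at position(s) 16: iforgolormuvlaes
2. o -> e, u -> i / F C0 _: fires at position(s) 3: ifergolormuvlaes
surface: ifergolormuvlaes

cell POLE=zo, VEL=em, CLASS=zo, SUR=ra:
underlying: iforgo-a-nuk-la-zod
1. b -> p, d -> t, z -> s / _ #: fires at position(s) 15: iforgoanuklazot
2. o -> e, u -> i / F C0 _: fires at position(s) 3: ifergoanuklazot
surface: ifergoanuklazot

cell POLE=ta, VEL=ak, CLASS=zo, SUR=ta:
underlying: iforgo-m-nuk-o-iv
1. b -> p, d -> t, z -> s / _ #: no change
2. o -> e, u -> i / F C0 _: fires at position(s) 3: ifergomnukoiv
surface: ifergomnukoiv


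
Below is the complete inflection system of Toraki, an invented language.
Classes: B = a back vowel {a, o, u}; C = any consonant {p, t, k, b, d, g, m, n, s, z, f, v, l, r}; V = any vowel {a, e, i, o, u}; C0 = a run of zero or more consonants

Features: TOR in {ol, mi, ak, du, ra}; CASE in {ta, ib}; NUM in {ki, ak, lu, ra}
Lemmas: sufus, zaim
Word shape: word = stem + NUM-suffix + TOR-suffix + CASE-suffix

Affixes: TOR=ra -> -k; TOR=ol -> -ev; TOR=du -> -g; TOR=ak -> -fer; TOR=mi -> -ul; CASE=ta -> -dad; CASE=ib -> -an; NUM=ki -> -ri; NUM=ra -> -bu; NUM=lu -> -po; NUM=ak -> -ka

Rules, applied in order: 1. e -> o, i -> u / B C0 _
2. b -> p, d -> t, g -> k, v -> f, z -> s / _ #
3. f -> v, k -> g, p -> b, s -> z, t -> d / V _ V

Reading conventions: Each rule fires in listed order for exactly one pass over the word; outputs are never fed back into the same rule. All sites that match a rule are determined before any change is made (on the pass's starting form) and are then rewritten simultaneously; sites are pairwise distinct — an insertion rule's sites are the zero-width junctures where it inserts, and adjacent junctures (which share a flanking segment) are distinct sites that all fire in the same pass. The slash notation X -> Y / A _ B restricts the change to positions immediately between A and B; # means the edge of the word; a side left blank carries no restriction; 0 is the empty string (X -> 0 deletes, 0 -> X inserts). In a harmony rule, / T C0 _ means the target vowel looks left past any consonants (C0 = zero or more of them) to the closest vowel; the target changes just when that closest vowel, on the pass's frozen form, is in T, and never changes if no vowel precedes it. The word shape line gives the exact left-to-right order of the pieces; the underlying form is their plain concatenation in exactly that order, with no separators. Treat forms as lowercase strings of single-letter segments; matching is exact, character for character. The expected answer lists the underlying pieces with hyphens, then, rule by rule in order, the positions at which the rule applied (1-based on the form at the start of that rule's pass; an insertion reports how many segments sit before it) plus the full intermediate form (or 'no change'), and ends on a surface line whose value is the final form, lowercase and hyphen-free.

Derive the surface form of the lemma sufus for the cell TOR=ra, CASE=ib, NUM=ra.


underlying: sufus-bu-k-an
1. e -> o, i -> u / B C0 _: no change
2. b -> p, d -> t, g -> k, v -> f, z -> s / _ #: no change
3. f -> v, k -> g, p -> b, s -> z, t -> d / V _ V: fires at position(s) 3, 8: suvusbugan
surface: suvusbugan


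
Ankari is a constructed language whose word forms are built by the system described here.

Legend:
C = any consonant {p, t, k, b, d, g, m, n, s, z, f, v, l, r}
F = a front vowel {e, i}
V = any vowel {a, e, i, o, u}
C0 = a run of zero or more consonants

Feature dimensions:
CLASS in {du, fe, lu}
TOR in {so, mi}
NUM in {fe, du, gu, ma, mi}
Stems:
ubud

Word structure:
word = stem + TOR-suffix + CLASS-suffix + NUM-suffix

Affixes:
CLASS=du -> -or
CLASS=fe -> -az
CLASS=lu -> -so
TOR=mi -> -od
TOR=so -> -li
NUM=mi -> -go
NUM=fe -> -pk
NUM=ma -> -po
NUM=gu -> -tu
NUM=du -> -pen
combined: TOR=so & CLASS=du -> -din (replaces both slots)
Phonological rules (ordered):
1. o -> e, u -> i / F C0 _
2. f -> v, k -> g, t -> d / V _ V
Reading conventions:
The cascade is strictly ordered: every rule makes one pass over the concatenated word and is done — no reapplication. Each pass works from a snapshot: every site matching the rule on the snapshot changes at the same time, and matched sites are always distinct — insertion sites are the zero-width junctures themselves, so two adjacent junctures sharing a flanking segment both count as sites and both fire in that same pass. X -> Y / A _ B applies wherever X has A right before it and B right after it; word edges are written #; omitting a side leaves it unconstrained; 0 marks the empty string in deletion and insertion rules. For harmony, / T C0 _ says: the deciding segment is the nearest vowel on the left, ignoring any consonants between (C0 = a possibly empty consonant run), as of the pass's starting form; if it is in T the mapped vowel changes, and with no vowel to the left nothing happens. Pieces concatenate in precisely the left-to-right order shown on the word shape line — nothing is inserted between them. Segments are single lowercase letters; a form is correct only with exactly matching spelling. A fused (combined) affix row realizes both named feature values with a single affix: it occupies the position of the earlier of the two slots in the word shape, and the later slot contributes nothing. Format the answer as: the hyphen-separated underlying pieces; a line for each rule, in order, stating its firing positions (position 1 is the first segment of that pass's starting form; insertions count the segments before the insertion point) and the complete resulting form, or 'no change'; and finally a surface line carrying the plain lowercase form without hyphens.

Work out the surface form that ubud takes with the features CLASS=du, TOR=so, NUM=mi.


underlying: ubud-din-go
1. o -> e, u -> i / F C0 _: fires at position(s) 9: ubuddinge
2. f -> v, k -> g, t -> d / V _ V: no change
surface: ubuddinge


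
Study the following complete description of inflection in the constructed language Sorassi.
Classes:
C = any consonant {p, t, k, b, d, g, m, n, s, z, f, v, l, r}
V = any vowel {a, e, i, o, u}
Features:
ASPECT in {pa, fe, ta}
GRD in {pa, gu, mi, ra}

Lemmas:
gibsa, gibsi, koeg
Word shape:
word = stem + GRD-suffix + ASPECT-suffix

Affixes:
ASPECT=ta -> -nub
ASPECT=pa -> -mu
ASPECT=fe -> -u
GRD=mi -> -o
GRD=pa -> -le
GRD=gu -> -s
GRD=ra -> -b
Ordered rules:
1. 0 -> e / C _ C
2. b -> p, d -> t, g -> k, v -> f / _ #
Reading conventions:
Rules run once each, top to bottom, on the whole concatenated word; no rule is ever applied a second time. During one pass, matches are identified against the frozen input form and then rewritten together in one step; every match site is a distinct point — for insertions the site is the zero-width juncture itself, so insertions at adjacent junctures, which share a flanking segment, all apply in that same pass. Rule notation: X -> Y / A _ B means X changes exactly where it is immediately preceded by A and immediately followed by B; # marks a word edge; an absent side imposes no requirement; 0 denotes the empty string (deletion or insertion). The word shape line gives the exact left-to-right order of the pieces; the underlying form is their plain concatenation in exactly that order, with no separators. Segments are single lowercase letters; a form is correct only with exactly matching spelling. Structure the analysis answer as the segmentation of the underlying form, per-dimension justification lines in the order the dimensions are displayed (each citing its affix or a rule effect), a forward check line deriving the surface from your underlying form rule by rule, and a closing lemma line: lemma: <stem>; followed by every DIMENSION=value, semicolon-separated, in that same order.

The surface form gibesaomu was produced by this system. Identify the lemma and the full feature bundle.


underlying: gibsa-o-mu
ASPECT=pa - signalled by the affix -mu
GRD=mi - signalled by the affix -o
check: gibsaomu -> gibesaomu -> gibesaomu
lemma: gibsa; ASPECT=pa; GRD=mi


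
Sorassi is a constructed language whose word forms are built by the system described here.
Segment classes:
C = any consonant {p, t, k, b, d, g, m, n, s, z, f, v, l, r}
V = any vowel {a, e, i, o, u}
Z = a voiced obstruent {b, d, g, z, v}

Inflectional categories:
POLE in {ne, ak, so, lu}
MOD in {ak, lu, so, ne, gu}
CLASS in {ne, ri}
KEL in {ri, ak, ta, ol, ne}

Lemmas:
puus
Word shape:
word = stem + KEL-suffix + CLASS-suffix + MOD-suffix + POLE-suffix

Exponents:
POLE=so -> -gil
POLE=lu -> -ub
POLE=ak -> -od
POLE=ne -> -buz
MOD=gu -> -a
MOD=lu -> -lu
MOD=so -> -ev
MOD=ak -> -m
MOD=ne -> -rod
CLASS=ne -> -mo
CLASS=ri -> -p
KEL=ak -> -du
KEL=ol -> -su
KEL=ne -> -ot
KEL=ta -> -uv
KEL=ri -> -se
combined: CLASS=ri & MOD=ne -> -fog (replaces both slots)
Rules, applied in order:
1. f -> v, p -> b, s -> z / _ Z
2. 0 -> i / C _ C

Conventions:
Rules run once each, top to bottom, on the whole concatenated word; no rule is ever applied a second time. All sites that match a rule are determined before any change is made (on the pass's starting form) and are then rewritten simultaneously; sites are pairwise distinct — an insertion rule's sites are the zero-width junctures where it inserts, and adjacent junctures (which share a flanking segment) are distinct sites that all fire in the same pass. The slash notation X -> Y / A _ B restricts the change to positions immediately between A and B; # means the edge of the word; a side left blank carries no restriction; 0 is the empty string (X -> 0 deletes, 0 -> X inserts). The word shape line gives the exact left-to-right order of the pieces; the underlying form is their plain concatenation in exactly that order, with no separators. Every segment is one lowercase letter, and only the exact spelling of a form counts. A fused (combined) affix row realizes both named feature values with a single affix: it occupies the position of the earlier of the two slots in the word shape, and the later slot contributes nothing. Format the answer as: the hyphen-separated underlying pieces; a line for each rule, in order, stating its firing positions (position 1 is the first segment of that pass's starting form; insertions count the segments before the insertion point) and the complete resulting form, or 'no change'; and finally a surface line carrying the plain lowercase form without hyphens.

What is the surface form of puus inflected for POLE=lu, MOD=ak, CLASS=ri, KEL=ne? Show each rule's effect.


underlying: puus-ot-p-m-ub
1. f -> v, p -> b, s -> z / _ Z: no change
2. 0 -> i / C _ C: inserts after position(s) 6, 7: puusotipimub
surface: puusotipimub


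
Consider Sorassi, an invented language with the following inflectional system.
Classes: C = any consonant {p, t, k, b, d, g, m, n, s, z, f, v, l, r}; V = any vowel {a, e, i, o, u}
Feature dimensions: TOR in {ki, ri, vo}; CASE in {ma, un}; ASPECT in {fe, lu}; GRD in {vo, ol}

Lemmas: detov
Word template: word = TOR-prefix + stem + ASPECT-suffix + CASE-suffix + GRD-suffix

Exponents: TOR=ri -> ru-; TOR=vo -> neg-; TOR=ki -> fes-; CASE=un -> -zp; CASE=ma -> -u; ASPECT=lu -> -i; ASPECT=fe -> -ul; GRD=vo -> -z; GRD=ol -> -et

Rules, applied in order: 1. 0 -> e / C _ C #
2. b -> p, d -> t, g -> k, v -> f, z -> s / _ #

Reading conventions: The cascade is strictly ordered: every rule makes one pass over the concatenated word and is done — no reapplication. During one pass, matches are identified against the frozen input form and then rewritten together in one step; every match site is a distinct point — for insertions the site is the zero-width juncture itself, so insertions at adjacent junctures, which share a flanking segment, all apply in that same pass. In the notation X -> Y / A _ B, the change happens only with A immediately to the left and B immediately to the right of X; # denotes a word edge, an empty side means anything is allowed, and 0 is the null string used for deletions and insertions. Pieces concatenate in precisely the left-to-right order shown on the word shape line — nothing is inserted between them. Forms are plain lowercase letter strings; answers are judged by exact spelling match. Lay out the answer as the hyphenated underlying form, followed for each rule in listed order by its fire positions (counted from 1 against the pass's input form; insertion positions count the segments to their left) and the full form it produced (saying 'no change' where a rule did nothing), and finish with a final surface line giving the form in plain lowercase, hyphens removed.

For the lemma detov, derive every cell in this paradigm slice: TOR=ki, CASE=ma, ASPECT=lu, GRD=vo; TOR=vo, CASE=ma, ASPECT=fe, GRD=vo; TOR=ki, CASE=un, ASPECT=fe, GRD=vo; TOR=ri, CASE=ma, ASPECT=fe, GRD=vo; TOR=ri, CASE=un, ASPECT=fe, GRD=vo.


cell TOR=ki, CASE=ma, ASPECT=lu, GRD=vo:
underlying: fes-detov-i-u-z
1. 0 -> e / C _ C #: no change
2. b -> p, d -> t, g -> k, v -> f, z -> s / _ #: fires at position(s) 11: fesdetovius
surface: fesdetovius

cell TOR=vo, CASE=ma, ASPECT=fe, GRD=vo:
underlying: neg-detov-ul-u-z
1. 0 -> e / C _ C #: no change
2. b -> p, d -> t, g -> k, v -> f, z -> s / _ #: fires at position(s) 12: negdetovulus
surface: negdetovulus

cell TOR=ki, CASE=un, ASPECT=fe, GRD=vo:
underlying: fes-detov-ul-zp-z
1. 0 -> e / C _ C #: inserts after position(s) 12: fesdetovulzpez
2. b -> p, d -> t, g -> k, v -> f, z -> s / _ #: fires at position(s) 14: fesdetovulzpes
surface: fesdetovulzpes

cell TOR=ri, CASE=ma, ASPECT=fe, GRD=vo:
underlying: ru-detov-ul-u-z
1. 0 -> e / C _ C #: no change
2. b -> p, d -> t, g -> k, v -> f, z -> s / _ #: fires at position(s) 11: rudetovulus
surface: rudetovulus

cell TOR=ri, CASE=un, ASPECT=fe, GRD=vo:
underlying: ru-detov-ul-zp-z
1. 0 -> e / C _ C #: inserts after position(s) 11: rudetovulzpez
2. b -> p, d -> t, g -> k, v -> f, z -> s / _ #: fires at position(s) 13: rudetovulzpes
surface: rudetovulzpes
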